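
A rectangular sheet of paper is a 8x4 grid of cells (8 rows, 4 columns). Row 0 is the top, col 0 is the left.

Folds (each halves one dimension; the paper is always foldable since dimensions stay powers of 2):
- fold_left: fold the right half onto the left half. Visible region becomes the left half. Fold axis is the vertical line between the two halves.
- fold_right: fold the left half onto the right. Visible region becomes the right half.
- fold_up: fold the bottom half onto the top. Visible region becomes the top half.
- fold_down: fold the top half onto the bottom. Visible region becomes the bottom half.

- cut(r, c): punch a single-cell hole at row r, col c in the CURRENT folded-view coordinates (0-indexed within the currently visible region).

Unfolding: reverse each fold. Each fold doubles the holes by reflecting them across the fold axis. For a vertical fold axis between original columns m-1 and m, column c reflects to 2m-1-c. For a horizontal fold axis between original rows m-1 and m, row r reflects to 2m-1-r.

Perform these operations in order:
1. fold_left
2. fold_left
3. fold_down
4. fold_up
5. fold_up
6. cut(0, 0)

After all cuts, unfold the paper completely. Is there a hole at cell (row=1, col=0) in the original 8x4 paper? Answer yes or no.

Answer: yes

Derivation:
Op 1 fold_left: fold axis v@2; visible region now rows[0,8) x cols[0,2) = 8x2
Op 2 fold_left: fold axis v@1; visible region now rows[0,8) x cols[0,1) = 8x1
Op 3 fold_down: fold axis h@4; visible region now rows[4,8) x cols[0,1) = 4x1
Op 4 fold_up: fold axis h@6; visible region now rows[4,6) x cols[0,1) = 2x1
Op 5 fold_up: fold axis h@5; visible region now rows[4,5) x cols[0,1) = 1x1
Op 6 cut(0, 0): punch at orig (4,0); cuts so far [(4, 0)]; region rows[4,5) x cols[0,1) = 1x1
Unfold 1 (reflect across h@5): 2 holes -> [(4, 0), (5, 0)]
Unfold 2 (reflect across h@6): 4 holes -> [(4, 0), (5, 0), (6, 0), (7, 0)]
Unfold 3 (reflect across h@4): 8 holes -> [(0, 0), (1, 0), (2, 0), (3, 0), (4, 0), (5, 0), (6, 0), (7, 0)]
Unfold 4 (reflect across v@1): 16 holes -> [(0, 0), (0, 1), (1, 0), (1, 1), (2, 0), (2, 1), (3, 0), (3, 1), (4, 0), (4, 1), (5, 0), (5, 1), (6, 0), (6, 1), (7, 0), (7, 1)]
Unfold 5 (reflect across v@2): 32 holes -> [(0, 0), (0, 1), (0, 2), (0, 3), (1, 0), (1, 1), (1, 2), (1, 3), (2, 0), (2, 1), (2, 2), (2, 3), (3, 0), (3, 1), (3, 2), (3, 3), (4, 0), (4, 1), (4, 2), (4, 3), (5, 0), (5, 1), (5, 2), (5, 3), (6, 0), (6, 1), (6, 2), (6, 3), (7, 0), (7, 1), (7, 2), (7, 3)]
Holes: [(0, 0), (0, 1), (0, 2), (0, 3), (1, 0), (1, 1), (1, 2), (1, 3), (2, 0), (2, 1), (2, 2), (2, 3), (3, 0), (3, 1), (3, 2), (3, 3), (4, 0), (4, 1), (4, 2), (4, 3), (5, 0), (5, 1), (5, 2), (5, 3), (6, 0), (6, 1), (6, 2), (6, 3), (7, 0), (7, 1), (7, 2), (7, 3)]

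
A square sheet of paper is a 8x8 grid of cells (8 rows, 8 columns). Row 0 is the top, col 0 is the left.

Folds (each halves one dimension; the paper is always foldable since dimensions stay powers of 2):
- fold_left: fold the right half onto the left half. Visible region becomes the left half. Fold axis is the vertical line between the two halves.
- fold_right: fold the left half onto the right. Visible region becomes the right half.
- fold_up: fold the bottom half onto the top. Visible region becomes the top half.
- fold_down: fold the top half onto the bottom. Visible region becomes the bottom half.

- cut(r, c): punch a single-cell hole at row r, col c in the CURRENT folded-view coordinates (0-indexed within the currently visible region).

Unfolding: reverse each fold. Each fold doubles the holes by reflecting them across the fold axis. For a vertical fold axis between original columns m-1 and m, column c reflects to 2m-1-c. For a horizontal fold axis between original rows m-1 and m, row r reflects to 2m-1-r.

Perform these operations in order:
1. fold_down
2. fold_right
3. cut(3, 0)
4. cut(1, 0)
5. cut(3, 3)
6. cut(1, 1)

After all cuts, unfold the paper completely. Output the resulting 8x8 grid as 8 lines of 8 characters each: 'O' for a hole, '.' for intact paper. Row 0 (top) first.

Answer: O..OO..O
........
..OOOO..
........
........
..OOOO..
........
O..OO..O

Derivation:
Op 1 fold_down: fold axis h@4; visible region now rows[4,8) x cols[0,8) = 4x8
Op 2 fold_right: fold axis v@4; visible region now rows[4,8) x cols[4,8) = 4x4
Op 3 cut(3, 0): punch at orig (7,4); cuts so far [(7, 4)]; region rows[4,8) x cols[4,8) = 4x4
Op 4 cut(1, 0): punch at orig (5,4); cuts so far [(5, 4), (7, 4)]; region rows[4,8) x cols[4,8) = 4x4
Op 5 cut(3, 3): punch at orig (7,7); cuts so far [(5, 4), (7, 4), (7, 7)]; region rows[4,8) x cols[4,8) = 4x4
Op 6 cut(1, 1): punch at orig (5,5); cuts so far [(5, 4), (5, 5), (7, 4), (7, 7)]; region rows[4,8) x cols[4,8) = 4x4
Unfold 1 (reflect across v@4): 8 holes -> [(5, 2), (5, 3), (5, 4), (5, 5), (7, 0), (7, 3), (7, 4), (7, 7)]
Unfold 2 (reflect across h@4): 16 holes -> [(0, 0), (0, 3), (0, 4), (0, 7), (2, 2), (2, 3), (2, 4), (2, 5), (5, 2), (5, 3), (5, 4), (5, 5), (7, 0), (7, 3), (7, 4), (7, 7)]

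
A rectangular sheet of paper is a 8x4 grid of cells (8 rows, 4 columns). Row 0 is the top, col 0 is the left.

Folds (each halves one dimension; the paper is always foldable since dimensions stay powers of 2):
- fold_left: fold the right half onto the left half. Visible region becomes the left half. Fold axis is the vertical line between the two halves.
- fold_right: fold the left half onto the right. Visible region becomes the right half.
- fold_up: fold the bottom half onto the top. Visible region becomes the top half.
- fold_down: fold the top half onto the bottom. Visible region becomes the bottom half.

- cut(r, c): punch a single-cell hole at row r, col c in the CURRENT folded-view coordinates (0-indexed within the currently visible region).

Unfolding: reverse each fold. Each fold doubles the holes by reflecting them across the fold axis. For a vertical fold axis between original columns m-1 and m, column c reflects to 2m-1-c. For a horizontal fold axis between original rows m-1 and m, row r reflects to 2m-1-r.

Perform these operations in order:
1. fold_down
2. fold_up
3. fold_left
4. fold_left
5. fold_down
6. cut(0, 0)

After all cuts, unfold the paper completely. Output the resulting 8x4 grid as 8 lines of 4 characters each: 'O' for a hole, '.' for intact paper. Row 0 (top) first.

Answer: OOOO
OOOO
OOOO
OOOO
OOOO
OOOO
OOOO
OOOO

Derivation:
Op 1 fold_down: fold axis h@4; visible region now rows[4,8) x cols[0,4) = 4x4
Op 2 fold_up: fold axis h@6; visible region now rows[4,6) x cols[0,4) = 2x4
Op 3 fold_left: fold axis v@2; visible region now rows[4,6) x cols[0,2) = 2x2
Op 4 fold_left: fold axis v@1; visible region now rows[4,6) x cols[0,1) = 2x1
Op 5 fold_down: fold axis h@5; visible region now rows[5,6) x cols[0,1) = 1x1
Op 6 cut(0, 0): punch at orig (5,0); cuts so far [(5, 0)]; region rows[5,6) x cols[0,1) = 1x1
Unfold 1 (reflect across h@5): 2 holes -> [(4, 0), (5, 0)]
Unfold 2 (reflect across v@1): 4 holes -> [(4, 0), (4, 1), (5, 0), (5, 1)]
Unfold 3 (reflect across v@2): 8 holes -> [(4, 0), (4, 1), (4, 2), (4, 3), (5, 0), (5, 1), (5, 2), (5, 3)]
Unfold 4 (reflect across h@6): 16 holes -> [(4, 0), (4, 1), (4, 2), (4, 3), (5, 0), (5, 1), (5, 2), (5, 3), (6, 0), (6, 1), (6, 2), (6, 3), (7, 0), (7, 1), (7, 2), (7, 3)]
Unfold 5 (reflect across h@4): 32 holes -> [(0, 0), (0, 1), (0, 2), (0, 3), (1, 0), (1, 1), (1, 2), (1, 3), (2, 0), (2, 1), (2, 2), (2, 3), (3, 0), (3, 1), (3, 2), (3, 3), (4, 0), (4, 1), (4, 2), (4, 3), (5, 0), (5, 1), (5, 2), (5, 3), (6, 0), (6, 1), (6, 2), (6, 3), (7, 0), (7, 1), (7, 2), (7, 3)]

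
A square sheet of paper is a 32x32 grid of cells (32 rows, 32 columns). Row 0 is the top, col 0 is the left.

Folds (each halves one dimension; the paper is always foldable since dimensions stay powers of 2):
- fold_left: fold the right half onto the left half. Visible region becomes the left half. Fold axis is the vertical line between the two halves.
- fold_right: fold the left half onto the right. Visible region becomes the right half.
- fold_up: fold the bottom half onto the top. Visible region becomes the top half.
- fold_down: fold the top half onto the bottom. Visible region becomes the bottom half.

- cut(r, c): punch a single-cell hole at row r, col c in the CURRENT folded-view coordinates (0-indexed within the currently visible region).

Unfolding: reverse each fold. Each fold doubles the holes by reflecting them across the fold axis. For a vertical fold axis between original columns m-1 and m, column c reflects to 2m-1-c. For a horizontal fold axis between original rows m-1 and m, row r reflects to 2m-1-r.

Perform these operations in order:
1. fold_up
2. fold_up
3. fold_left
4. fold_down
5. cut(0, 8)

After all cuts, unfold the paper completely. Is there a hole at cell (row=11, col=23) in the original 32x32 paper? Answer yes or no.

Answer: yes

Derivation:
Op 1 fold_up: fold axis h@16; visible region now rows[0,16) x cols[0,32) = 16x32
Op 2 fold_up: fold axis h@8; visible region now rows[0,8) x cols[0,32) = 8x32
Op 3 fold_left: fold axis v@16; visible region now rows[0,8) x cols[0,16) = 8x16
Op 4 fold_down: fold axis h@4; visible region now rows[4,8) x cols[0,16) = 4x16
Op 5 cut(0, 8): punch at orig (4,8); cuts so far [(4, 8)]; region rows[4,8) x cols[0,16) = 4x16
Unfold 1 (reflect across h@4): 2 holes -> [(3, 8), (4, 8)]
Unfold 2 (reflect across v@16): 4 holes -> [(3, 8), (3, 23), (4, 8), (4, 23)]
Unfold 3 (reflect across h@8): 8 holes -> [(3, 8), (3, 23), (4, 8), (4, 23), (11, 8), (11, 23), (12, 8), (12, 23)]
Unfold 4 (reflect across h@16): 16 holes -> [(3, 8), (3, 23), (4, 8), (4, 23), (11, 8), (11, 23), (12, 8), (12, 23), (19, 8), (19, 23), (20, 8), (20, 23), (27, 8), (27, 23), (28, 8), (28, 23)]
Holes: [(3, 8), (3, 23), (4, 8), (4, 23), (11, 8), (11, 23), (12, 8), (12, 23), (19, 8), (19, 23), (20, 8), (20, 23), (27, 8), (27, 23), (28, 8), (28, 23)]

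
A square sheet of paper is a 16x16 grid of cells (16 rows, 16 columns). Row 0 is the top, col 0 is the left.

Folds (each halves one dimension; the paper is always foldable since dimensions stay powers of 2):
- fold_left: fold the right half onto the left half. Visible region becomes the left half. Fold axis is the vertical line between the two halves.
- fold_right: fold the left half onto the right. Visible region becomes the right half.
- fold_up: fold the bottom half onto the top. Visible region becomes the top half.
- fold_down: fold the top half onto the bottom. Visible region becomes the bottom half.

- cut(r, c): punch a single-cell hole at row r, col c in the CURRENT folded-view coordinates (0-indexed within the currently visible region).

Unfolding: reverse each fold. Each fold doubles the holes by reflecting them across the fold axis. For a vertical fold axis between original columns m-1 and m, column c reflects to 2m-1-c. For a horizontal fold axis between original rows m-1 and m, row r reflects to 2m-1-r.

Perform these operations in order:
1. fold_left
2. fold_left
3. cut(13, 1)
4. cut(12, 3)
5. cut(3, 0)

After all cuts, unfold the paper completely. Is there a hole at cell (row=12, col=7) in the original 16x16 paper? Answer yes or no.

Answer: no

Derivation:
Op 1 fold_left: fold axis v@8; visible region now rows[0,16) x cols[0,8) = 16x8
Op 2 fold_left: fold axis v@4; visible region now rows[0,16) x cols[0,4) = 16x4
Op 3 cut(13, 1): punch at orig (13,1); cuts so far [(13, 1)]; region rows[0,16) x cols[0,4) = 16x4
Op 4 cut(12, 3): punch at orig (12,3); cuts so far [(12, 3), (13, 1)]; region rows[0,16) x cols[0,4) = 16x4
Op 5 cut(3, 0): punch at orig (3,0); cuts so far [(3, 0), (12, 3), (13, 1)]; region rows[0,16) x cols[0,4) = 16x4
Unfold 1 (reflect across v@4): 6 holes -> [(3, 0), (3, 7), (12, 3), (12, 4), (13, 1), (13, 6)]
Unfold 2 (reflect across v@8): 12 holes -> [(3, 0), (3, 7), (3, 8), (3, 15), (12, 3), (12, 4), (12, 11), (12, 12), (13, 1), (13, 6), (13, 9), (13, 14)]
Holes: [(3, 0), (3, 7), (3, 8), (3, 15), (12, 3), (12, 4), (12, 11), (12, 12), (13, 1), (13, 6), (13, 9), (13, 14)]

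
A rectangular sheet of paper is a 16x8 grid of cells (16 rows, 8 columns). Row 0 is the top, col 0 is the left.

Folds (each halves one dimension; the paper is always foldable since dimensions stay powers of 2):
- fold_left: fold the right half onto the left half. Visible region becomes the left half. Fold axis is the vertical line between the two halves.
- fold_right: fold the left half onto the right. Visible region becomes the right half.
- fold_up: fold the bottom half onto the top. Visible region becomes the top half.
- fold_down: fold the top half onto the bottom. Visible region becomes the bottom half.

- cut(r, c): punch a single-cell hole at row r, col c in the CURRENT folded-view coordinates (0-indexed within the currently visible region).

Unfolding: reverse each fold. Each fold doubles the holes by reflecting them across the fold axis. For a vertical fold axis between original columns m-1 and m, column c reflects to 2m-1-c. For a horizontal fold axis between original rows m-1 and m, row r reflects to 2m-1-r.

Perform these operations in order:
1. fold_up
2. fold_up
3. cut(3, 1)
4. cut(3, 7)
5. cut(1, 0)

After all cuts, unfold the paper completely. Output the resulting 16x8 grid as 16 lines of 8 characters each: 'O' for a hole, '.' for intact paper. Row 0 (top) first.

Op 1 fold_up: fold axis h@8; visible region now rows[0,8) x cols[0,8) = 8x8
Op 2 fold_up: fold axis h@4; visible region now rows[0,4) x cols[0,8) = 4x8
Op 3 cut(3, 1): punch at orig (3,1); cuts so far [(3, 1)]; region rows[0,4) x cols[0,8) = 4x8
Op 4 cut(3, 7): punch at orig (3,7); cuts so far [(3, 1), (3, 7)]; region rows[0,4) x cols[0,8) = 4x8
Op 5 cut(1, 0): punch at orig (1,0); cuts so far [(1, 0), (3, 1), (3, 7)]; region rows[0,4) x cols[0,8) = 4x8
Unfold 1 (reflect across h@4): 6 holes -> [(1, 0), (3, 1), (3, 7), (4, 1), (4, 7), (6, 0)]
Unfold 2 (reflect across h@8): 12 holes -> [(1, 0), (3, 1), (3, 7), (4, 1), (4, 7), (6, 0), (9, 0), (11, 1), (11, 7), (12, 1), (12, 7), (14, 0)]

Answer: ........
O.......
........
.O.....O
.O.....O
........
O.......
........
........
O.......
........
.O.....O
.O.....O
........
O.......
........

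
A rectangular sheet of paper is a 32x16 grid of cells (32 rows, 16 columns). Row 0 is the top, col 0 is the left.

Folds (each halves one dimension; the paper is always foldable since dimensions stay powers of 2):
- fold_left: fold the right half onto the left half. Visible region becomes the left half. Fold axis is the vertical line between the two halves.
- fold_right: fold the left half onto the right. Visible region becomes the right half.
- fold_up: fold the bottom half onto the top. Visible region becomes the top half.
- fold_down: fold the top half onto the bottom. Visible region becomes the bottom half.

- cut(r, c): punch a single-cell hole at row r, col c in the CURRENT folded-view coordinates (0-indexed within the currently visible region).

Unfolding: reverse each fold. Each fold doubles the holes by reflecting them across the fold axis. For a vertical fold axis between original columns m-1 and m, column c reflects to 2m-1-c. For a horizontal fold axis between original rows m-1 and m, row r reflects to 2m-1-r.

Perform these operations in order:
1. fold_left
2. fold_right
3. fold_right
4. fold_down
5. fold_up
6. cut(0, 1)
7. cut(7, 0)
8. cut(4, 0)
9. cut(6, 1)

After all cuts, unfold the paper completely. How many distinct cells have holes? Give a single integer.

Op 1 fold_left: fold axis v@8; visible region now rows[0,32) x cols[0,8) = 32x8
Op 2 fold_right: fold axis v@4; visible region now rows[0,32) x cols[4,8) = 32x4
Op 3 fold_right: fold axis v@6; visible region now rows[0,32) x cols[6,8) = 32x2
Op 4 fold_down: fold axis h@16; visible region now rows[16,32) x cols[6,8) = 16x2
Op 5 fold_up: fold axis h@24; visible region now rows[16,24) x cols[6,8) = 8x2
Op 6 cut(0, 1): punch at orig (16,7); cuts so far [(16, 7)]; region rows[16,24) x cols[6,8) = 8x2
Op 7 cut(7, 0): punch at orig (23,6); cuts so far [(16, 7), (23, 6)]; region rows[16,24) x cols[6,8) = 8x2
Op 8 cut(4, 0): punch at orig (20,6); cuts so far [(16, 7), (20, 6), (23, 6)]; region rows[16,24) x cols[6,8) = 8x2
Op 9 cut(6, 1): punch at orig (22,7); cuts so far [(16, 7), (20, 6), (22, 7), (23, 6)]; region rows[16,24) x cols[6,8) = 8x2
Unfold 1 (reflect across h@24): 8 holes -> [(16, 7), (20, 6), (22, 7), (23, 6), (24, 6), (25, 7), (27, 6), (31, 7)]
Unfold 2 (reflect across h@16): 16 holes -> [(0, 7), (4, 6), (6, 7), (7, 6), (8, 6), (9, 7), (11, 6), (15, 7), (16, 7), (20, 6), (22, 7), (23, 6), (24, 6), (25, 7), (27, 6), (31, 7)]
Unfold 3 (reflect across v@6): 32 holes -> [(0, 4), (0, 7), (4, 5), (4, 6), (6, 4), (6, 7), (7, 5), (7, 6), (8, 5), (8, 6), (9, 4), (9, 7), (11, 5), (11, 6), (15, 4), (15, 7), (16, 4), (16, 7), (20, 5), (20, 6), (22, 4), (22, 7), (23, 5), (23, 6), (24, 5), (24, 6), (25, 4), (25, 7), (27, 5), (27, 6), (31, 4), (31, 7)]
Unfold 4 (reflect across v@4): 64 holes -> [(0, 0), (0, 3), (0, 4), (0, 7), (4, 1), (4, 2), (4, 5), (4, 6), (6, 0), (6, 3), (6, 4), (6, 7), (7, 1), (7, 2), (7, 5), (7, 6), (8, 1), (8, 2), (8, 5), (8, 6), (9, 0), (9, 3), (9, 4), (9, 7), (11, 1), (11, 2), (11, 5), (11, 6), (15, 0), (15, 3), (15, 4), (15, 7), (16, 0), (16, 3), (16, 4), (16, 7), (20, 1), (20, 2), (20, 5), (20, 6), (22, 0), (22, 3), (22, 4), (22, 7), (23, 1), (23, 2), (23, 5), (23, 6), (24, 1), (24, 2), (24, 5), (24, 6), (25, 0), (25, 3), (25, 4), (25, 7), (27, 1), (27, 2), (27, 5), (27, 6), (31, 0), (31, 3), (31, 4), (31, 7)]
Unfold 5 (reflect across v@8): 128 holes -> [(0, 0), (0, 3), (0, 4), (0, 7), (0, 8), (0, 11), (0, 12), (0, 15), (4, 1), (4, 2), (4, 5), (4, 6), (4, 9), (4, 10), (4, 13), (4, 14), (6, 0), (6, 3), (6, 4), (6, 7), (6, 8), (6, 11), (6, 12), (6, 15), (7, 1), (7, 2), (7, 5), (7, 6), (7, 9), (7, 10), (7, 13), (7, 14), (8, 1), (8, 2), (8, 5), (8, 6), (8, 9), (8, 10), (8, 13), (8, 14), (9, 0), (9, 3), (9, 4), (9, 7), (9, 8), (9, 11), (9, 12), (9, 15), (11, 1), (11, 2), (11, 5), (11, 6), (11, 9), (11, 10), (11, 13), (11, 14), (15, 0), (15, 3), (15, 4), (15, 7), (15, 8), (15, 11), (15, 12), (15, 15), (16, 0), (16, 3), (16, 4), (16, 7), (16, 8), (16, 11), (16, 12), (16, 15), (20, 1), (20, 2), (20, 5), (20, 6), (20, 9), (20, 10), (20, 13), (20, 14), (22, 0), (22, 3), (22, 4), (22, 7), (22, 8), (22, 11), (22, 12), (22, 15), (23, 1), (23, 2), (23, 5), (23, 6), (23, 9), (23, 10), (23, 13), (23, 14), (24, 1), (24, 2), (24, 5), (24, 6), (24, 9), (24, 10), (24, 13), (24, 14), (25, 0), (25, 3), (25, 4), (25, 7), (25, 8), (25, 11), (25, 12), (25, 15), (27, 1), (27, 2), (27, 5), (27, 6), (27, 9), (27, 10), (27, 13), (27, 14), (31, 0), (31, 3), (31, 4), (31, 7), (31, 8), (31, 11), (31, 12), (31, 15)]

Answer: 128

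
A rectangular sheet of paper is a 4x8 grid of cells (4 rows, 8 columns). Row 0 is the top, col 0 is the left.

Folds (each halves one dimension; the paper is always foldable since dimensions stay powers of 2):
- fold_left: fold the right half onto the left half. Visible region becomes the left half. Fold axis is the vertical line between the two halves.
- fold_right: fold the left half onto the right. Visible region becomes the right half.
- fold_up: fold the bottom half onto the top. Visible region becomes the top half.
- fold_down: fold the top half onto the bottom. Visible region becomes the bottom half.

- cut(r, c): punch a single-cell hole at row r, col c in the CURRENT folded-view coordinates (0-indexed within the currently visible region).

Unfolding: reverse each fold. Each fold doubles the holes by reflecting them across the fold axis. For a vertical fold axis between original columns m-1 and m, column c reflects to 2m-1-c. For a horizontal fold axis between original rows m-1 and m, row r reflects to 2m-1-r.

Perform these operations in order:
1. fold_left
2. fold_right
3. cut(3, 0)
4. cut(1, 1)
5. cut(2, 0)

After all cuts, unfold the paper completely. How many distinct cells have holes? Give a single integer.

Answer: 12

Derivation:
Op 1 fold_left: fold axis v@4; visible region now rows[0,4) x cols[0,4) = 4x4
Op 2 fold_right: fold axis v@2; visible region now rows[0,4) x cols[2,4) = 4x2
Op 3 cut(3, 0): punch at orig (3,2); cuts so far [(3, 2)]; region rows[0,4) x cols[2,4) = 4x2
Op 4 cut(1, 1): punch at orig (1,3); cuts so far [(1, 3), (3, 2)]; region rows[0,4) x cols[2,4) = 4x2
Op 5 cut(2, 0): punch at orig (2,2); cuts so far [(1, 3), (2, 2), (3, 2)]; region rows[0,4) x cols[2,4) = 4x2
Unfold 1 (reflect across v@2): 6 holes -> [(1, 0), (1, 3), (2, 1), (2, 2), (3, 1), (3, 2)]
Unfold 2 (reflect across v@4): 12 holes -> [(1, 0), (1, 3), (1, 4), (1, 7), (2, 1), (2, 2), (2, 5), (2, 6), (3, 1), (3, 2), (3, 5), (3, 6)]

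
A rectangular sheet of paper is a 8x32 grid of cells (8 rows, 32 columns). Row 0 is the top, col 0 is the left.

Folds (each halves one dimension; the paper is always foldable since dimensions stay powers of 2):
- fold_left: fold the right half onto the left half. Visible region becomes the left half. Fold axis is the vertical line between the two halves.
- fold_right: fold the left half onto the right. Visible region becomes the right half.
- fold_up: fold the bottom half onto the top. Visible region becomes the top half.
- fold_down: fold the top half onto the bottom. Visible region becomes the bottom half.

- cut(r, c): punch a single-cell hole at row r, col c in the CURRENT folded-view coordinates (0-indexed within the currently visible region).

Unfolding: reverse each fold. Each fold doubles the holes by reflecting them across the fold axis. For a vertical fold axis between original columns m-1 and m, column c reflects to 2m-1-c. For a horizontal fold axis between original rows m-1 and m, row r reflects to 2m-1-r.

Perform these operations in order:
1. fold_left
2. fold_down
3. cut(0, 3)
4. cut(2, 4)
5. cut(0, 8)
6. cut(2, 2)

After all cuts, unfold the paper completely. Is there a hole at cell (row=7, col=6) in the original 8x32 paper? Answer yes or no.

Answer: no

Derivation:
Op 1 fold_left: fold axis v@16; visible region now rows[0,8) x cols[0,16) = 8x16
Op 2 fold_down: fold axis h@4; visible region now rows[4,8) x cols[0,16) = 4x16
Op 3 cut(0, 3): punch at orig (4,3); cuts so far [(4, 3)]; region rows[4,8) x cols[0,16) = 4x16
Op 4 cut(2, 4): punch at orig (6,4); cuts so far [(4, 3), (6, 4)]; region rows[4,8) x cols[0,16) = 4x16
Op 5 cut(0, 8): punch at orig (4,8); cuts so far [(4, 3), (4, 8), (6, 4)]; region rows[4,8) x cols[0,16) = 4x16
Op 6 cut(2, 2): punch at orig (6,2); cuts so far [(4, 3), (4, 8), (6, 2), (6, 4)]; region rows[4,8) x cols[0,16) = 4x16
Unfold 1 (reflect across h@4): 8 holes -> [(1, 2), (1, 4), (3, 3), (3, 8), (4, 3), (4, 8), (6, 2), (6, 4)]
Unfold 2 (reflect across v@16): 16 holes -> [(1, 2), (1, 4), (1, 27), (1, 29), (3, 3), (3, 8), (3, 23), (3, 28), (4, 3), (4, 8), (4, 23), (4, 28), (6, 2), (6, 4), (6, 27), (6, 29)]
Holes: [(1, 2), (1, 4), (1, 27), (1, 29), (3, 3), (3, 8), (3, 23), (3, 28), (4, 3), (4, 8), (4, 23), (4, 28), (6, 2), (6, 4), (6, 27), (6, 29)]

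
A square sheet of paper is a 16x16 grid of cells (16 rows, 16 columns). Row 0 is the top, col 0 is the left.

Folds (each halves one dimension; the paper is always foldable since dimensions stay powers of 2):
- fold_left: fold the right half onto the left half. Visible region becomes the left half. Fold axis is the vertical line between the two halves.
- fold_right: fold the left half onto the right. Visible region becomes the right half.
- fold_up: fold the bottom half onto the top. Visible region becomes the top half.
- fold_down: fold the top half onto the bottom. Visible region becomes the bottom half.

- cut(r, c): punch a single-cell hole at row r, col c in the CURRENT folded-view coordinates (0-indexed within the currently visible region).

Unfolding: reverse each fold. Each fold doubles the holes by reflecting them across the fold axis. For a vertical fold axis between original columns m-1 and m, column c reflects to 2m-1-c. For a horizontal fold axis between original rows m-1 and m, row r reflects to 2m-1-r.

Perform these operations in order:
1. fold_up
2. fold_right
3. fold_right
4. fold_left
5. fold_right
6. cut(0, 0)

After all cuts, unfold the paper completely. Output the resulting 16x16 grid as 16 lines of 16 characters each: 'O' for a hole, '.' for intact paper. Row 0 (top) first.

Answer: OOOOOOOOOOOOOOOO
................
................
................
................
................
................
................
................
................
................
................
................
................
................
OOOOOOOOOOOOOOOO

Derivation:
Op 1 fold_up: fold axis h@8; visible region now rows[0,8) x cols[0,16) = 8x16
Op 2 fold_right: fold axis v@8; visible region now rows[0,8) x cols[8,16) = 8x8
Op 3 fold_right: fold axis v@12; visible region now rows[0,8) x cols[12,16) = 8x4
Op 4 fold_left: fold axis v@14; visible region now rows[0,8) x cols[12,14) = 8x2
Op 5 fold_right: fold axis v@13; visible region now rows[0,8) x cols[13,14) = 8x1
Op 6 cut(0, 0): punch at orig (0,13); cuts so far [(0, 13)]; region rows[0,8) x cols[13,14) = 8x1
Unfold 1 (reflect across v@13): 2 holes -> [(0, 12), (0, 13)]
Unfold 2 (reflect across v@14): 4 holes -> [(0, 12), (0, 13), (0, 14), (0, 15)]
Unfold 3 (reflect across v@12): 8 holes -> [(0, 8), (0, 9), (0, 10), (0, 11), (0, 12), (0, 13), (0, 14), (0, 15)]
Unfold 4 (reflect across v@8): 16 holes -> [(0, 0), (0, 1), (0, 2), (0, 3), (0, 4), (0, 5), (0, 6), (0, 7), (0, 8), (0, 9), (0, 10), (0, 11), (0, 12), (0, 13), (0, 14), (0, 15)]
Unfold 5 (reflect across h@8): 32 holes -> [(0, 0), (0, 1), (0, 2), (0, 3), (0, 4), (0, 5), (0, 6), (0, 7), (0, 8), (0, 9), (0, 10), (0, 11), (0, 12), (0, 13), (0, 14), (0, 15), (15, 0), (15, 1), (15, 2), (15, 3), (15, 4), (15, 5), (15, 6), (15, 7), (15, 8), (15, 9), (15, 10), (15, 11), (15, 12), (15, 13), (15, 14), (15, 15)]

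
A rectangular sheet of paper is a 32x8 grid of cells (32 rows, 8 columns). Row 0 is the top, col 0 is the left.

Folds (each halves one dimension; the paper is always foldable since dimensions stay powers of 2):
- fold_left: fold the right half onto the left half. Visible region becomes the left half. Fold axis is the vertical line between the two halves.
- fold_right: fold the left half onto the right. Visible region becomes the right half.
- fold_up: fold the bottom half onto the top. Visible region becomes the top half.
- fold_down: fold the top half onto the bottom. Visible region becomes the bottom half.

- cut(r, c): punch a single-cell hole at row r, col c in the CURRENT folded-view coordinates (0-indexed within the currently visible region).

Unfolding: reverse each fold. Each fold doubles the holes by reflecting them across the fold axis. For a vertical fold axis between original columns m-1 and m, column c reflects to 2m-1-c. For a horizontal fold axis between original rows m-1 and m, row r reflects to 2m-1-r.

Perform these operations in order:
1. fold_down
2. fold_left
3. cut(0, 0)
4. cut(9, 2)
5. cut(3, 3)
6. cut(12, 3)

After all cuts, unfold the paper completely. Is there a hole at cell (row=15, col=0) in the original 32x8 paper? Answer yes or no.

Answer: yes

Derivation:
Op 1 fold_down: fold axis h@16; visible region now rows[16,32) x cols[0,8) = 16x8
Op 2 fold_left: fold axis v@4; visible region now rows[16,32) x cols[0,4) = 16x4
Op 3 cut(0, 0): punch at orig (16,0); cuts so far [(16, 0)]; region rows[16,32) x cols[0,4) = 16x4
Op 4 cut(9, 2): punch at orig (25,2); cuts so far [(16, 0), (25, 2)]; region rows[16,32) x cols[0,4) = 16x4
Op 5 cut(3, 3): punch at orig (19,3); cuts so far [(16, 0), (19, 3), (25, 2)]; region rows[16,32) x cols[0,4) = 16x4
Op 6 cut(12, 3): punch at orig (28,3); cuts so far [(16, 0), (19, 3), (25, 2), (28, 3)]; region rows[16,32) x cols[0,4) = 16x4
Unfold 1 (reflect across v@4): 8 holes -> [(16, 0), (16, 7), (19, 3), (19, 4), (25, 2), (25, 5), (28, 3), (28, 4)]
Unfold 2 (reflect across h@16): 16 holes -> [(3, 3), (3, 4), (6, 2), (6, 5), (12, 3), (12, 4), (15, 0), (15, 7), (16, 0), (16, 7), (19, 3), (19, 4), (25, 2), (25, 5), (28, 3), (28, 4)]
Holes: [(3, 3), (3, 4), (6, 2), (6, 5), (12, 3), (12, 4), (15, 0), (15, 7), (16, 0), (16, 7), (19, 3), (19, 4), (25, 2), (25, 5), (28, 3), (28, 4)]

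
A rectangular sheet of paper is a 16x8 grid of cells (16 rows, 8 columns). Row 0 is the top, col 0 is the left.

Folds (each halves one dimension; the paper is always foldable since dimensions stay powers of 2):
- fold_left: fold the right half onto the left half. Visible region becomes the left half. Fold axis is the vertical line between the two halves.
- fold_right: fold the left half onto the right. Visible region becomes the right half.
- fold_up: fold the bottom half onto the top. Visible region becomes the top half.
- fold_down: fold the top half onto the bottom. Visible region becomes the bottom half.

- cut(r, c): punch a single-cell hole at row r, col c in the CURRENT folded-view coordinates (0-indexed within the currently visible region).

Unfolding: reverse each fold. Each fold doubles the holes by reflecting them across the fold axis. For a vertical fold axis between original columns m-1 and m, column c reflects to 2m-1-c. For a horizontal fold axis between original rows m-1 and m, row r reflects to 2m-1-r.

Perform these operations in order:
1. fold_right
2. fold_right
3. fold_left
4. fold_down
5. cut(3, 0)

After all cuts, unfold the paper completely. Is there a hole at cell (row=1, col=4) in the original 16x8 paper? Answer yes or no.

Op 1 fold_right: fold axis v@4; visible region now rows[0,16) x cols[4,8) = 16x4
Op 2 fold_right: fold axis v@6; visible region now rows[0,16) x cols[6,8) = 16x2
Op 3 fold_left: fold axis v@7; visible region now rows[0,16) x cols[6,7) = 16x1
Op 4 fold_down: fold axis h@8; visible region now rows[8,16) x cols[6,7) = 8x1
Op 5 cut(3, 0): punch at orig (11,6); cuts so far [(11, 6)]; region rows[8,16) x cols[6,7) = 8x1
Unfold 1 (reflect across h@8): 2 holes -> [(4, 6), (11, 6)]
Unfold 2 (reflect across v@7): 4 holes -> [(4, 6), (4, 7), (11, 6), (11, 7)]
Unfold 3 (reflect across v@6): 8 holes -> [(4, 4), (4, 5), (4, 6), (4, 7), (11, 4), (11, 5), (11, 6), (11, 7)]
Unfold 4 (reflect across v@4): 16 holes -> [(4, 0), (4, 1), (4, 2), (4, 3), (4, 4), (4, 5), (4, 6), (4, 7), (11, 0), (11, 1), (11, 2), (11, 3), (11, 4), (11, 5), (11, 6), (11, 7)]
Holes: [(4, 0), (4, 1), (4, 2), (4, 3), (4, 4), (4, 5), (4, 6), (4, 7), (11, 0), (11, 1), (11, 2), (11, 3), (11, 4), (11, 5), (11, 6), (11, 7)]

Answer: no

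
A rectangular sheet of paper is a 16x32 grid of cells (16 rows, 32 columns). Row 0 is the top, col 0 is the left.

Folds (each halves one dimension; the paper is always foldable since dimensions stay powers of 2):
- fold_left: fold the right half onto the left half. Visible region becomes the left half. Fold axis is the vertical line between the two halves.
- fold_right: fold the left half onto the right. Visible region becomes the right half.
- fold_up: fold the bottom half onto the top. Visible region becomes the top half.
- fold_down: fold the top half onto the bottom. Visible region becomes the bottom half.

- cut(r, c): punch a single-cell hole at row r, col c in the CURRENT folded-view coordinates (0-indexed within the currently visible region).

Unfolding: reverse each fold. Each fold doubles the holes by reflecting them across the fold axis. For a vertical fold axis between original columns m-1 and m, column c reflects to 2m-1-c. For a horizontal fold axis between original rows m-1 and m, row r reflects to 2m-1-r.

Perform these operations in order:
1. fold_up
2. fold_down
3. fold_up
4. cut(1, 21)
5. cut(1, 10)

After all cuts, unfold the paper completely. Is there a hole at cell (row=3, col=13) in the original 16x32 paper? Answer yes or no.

Answer: no

Derivation:
Op 1 fold_up: fold axis h@8; visible region now rows[0,8) x cols[0,32) = 8x32
Op 2 fold_down: fold axis h@4; visible region now rows[4,8) x cols[0,32) = 4x32
Op 3 fold_up: fold axis h@6; visible region now rows[4,6) x cols[0,32) = 2x32
Op 4 cut(1, 21): punch at orig (5,21); cuts so far [(5, 21)]; region rows[4,6) x cols[0,32) = 2x32
Op 5 cut(1, 10): punch at orig (5,10); cuts so far [(5, 10), (5, 21)]; region rows[4,6) x cols[0,32) = 2x32
Unfold 1 (reflect across h@6): 4 holes -> [(5, 10), (5, 21), (6, 10), (6, 21)]
Unfold 2 (reflect across h@4): 8 holes -> [(1, 10), (1, 21), (2, 10), (2, 21), (5, 10), (5, 21), (6, 10), (6, 21)]
Unfold 3 (reflect across h@8): 16 holes -> [(1, 10), (1, 21), (2, 10), (2, 21), (5, 10), (5, 21), (6, 10), (6, 21), (9, 10), (9, 21), (10, 10), (10, 21), (13, 10), (13, 21), (14, 10), (14, 21)]
Holes: [(1, 10), (1, 21), (2, 10), (2, 21), (5, 10), (5, 21), (6, 10), (6, 21), (9, 10), (9, 21), (10, 10), (10, 21), (13, 10), (13, 21), (14, 10), (14, 21)]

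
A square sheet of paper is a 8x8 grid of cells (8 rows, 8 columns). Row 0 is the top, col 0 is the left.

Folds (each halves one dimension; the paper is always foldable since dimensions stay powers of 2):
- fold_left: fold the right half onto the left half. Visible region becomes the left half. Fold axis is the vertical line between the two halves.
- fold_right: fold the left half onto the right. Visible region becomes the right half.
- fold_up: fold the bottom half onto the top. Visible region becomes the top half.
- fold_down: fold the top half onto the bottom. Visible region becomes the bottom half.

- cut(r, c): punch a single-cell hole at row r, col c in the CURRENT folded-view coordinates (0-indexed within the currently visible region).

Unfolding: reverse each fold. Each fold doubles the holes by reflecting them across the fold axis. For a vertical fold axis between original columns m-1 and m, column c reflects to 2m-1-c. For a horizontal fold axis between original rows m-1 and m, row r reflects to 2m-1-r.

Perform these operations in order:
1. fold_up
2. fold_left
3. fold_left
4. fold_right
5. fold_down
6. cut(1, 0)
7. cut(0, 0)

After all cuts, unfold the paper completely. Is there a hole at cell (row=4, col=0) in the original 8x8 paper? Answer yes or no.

Answer: yes

Derivation:
Op 1 fold_up: fold axis h@4; visible region now rows[0,4) x cols[0,8) = 4x8
Op 2 fold_left: fold axis v@4; visible region now rows[0,4) x cols[0,4) = 4x4
Op 3 fold_left: fold axis v@2; visible region now rows[0,4) x cols[0,2) = 4x2
Op 4 fold_right: fold axis v@1; visible region now rows[0,4) x cols[1,2) = 4x1
Op 5 fold_down: fold axis h@2; visible region now rows[2,4) x cols[1,2) = 2x1
Op 6 cut(1, 0): punch at orig (3,1); cuts so far [(3, 1)]; region rows[2,4) x cols[1,2) = 2x1
Op 7 cut(0, 0): punch at orig (2,1); cuts so far [(2, 1), (3, 1)]; region rows[2,4) x cols[1,2) = 2x1
Unfold 1 (reflect across h@2): 4 holes -> [(0, 1), (1, 1), (2, 1), (3, 1)]
Unfold 2 (reflect across v@1): 8 holes -> [(0, 0), (0, 1), (1, 0), (1, 1), (2, 0), (2, 1), (3, 0), (3, 1)]
Unfold 3 (reflect across v@2): 16 holes -> [(0, 0), (0, 1), (0, 2), (0, 3), (1, 0), (1, 1), (1, 2), (1, 3), (2, 0), (2, 1), (2, 2), (2, 3), (3, 0), (3, 1), (3, 2), (3, 3)]
Unfold 4 (reflect across v@4): 32 holes -> [(0, 0), (0, 1), (0, 2), (0, 3), (0, 4), (0, 5), (0, 6), (0, 7), (1, 0), (1, 1), (1, 2), (1, 3), (1, 4), (1, 5), (1, 6), (1, 7), (2, 0), (2, 1), (2, 2), (2, 3), (2, 4), (2, 5), (2, 6), (2, 7), (3, 0), (3, 1), (3, 2), (3, 3), (3, 4), (3, 5), (3, 6), (3, 7)]
Unfold 5 (reflect across h@4): 64 holes -> [(0, 0), (0, 1), (0, 2), (0, 3), (0, 4), (0, 5), (0, 6), (0, 7), (1, 0), (1, 1), (1, 2), (1, 3), (1, 4), (1, 5), (1, 6), (1, 7), (2, 0), (2, 1), (2, 2), (2, 3), (2, 4), (2, 5), (2, 6), (2, 7), (3, 0), (3, 1), (3, 2), (3, 3), (3, 4), (3, 5), (3, 6), (3, 7), (4, 0), (4, 1), (4, 2), (4, 3), (4, 4), (4, 5), (4, 6), (4, 7), (5, 0), (5, 1), (5, 2), (5, 3), (5, 4), (5, 5), (5, 6), (5, 7), (6, 0), (6, 1), (6, 2), (6, 3), (6, 4), (6, 5), (6, 6), (6, 7), (7, 0), (7, 1), (7, 2), (7, 3), (7, 4), (7, 5), (7, 6), (7, 7)]
Holes: [(0, 0), (0, 1), (0, 2), (0, 3), (0, 4), (0, 5), (0, 6), (0, 7), (1, 0), (1, 1), (1, 2), (1, 3), (1, 4), (1, 5), (1, 6), (1, 7), (2, 0), (2, 1), (2, 2), (2, 3), (2, 4), (2, 5), (2, 6), (2, 7), (3, 0), (3, 1), (3, 2), (3, 3), (3, 4), (3, 5), (3, 6), (3, 7), (4, 0), (4, 1), (4, 2), (4, 3), (4, 4), (4, 5), (4, 6), (4, 7), (5, 0), (5, 1), (5, 2), (5, 3), (5, 4), (5, 5), (5, 6), (5, 7), (6, 0), (6, 1), (6, 2), (6, 3), (6, 4), (6, 5), (6, 6), (6, 7), (7, 0), (7, 1), (7, 2), (7, 3), (7, 4), (7, 5), (7, 6), (7, 7)]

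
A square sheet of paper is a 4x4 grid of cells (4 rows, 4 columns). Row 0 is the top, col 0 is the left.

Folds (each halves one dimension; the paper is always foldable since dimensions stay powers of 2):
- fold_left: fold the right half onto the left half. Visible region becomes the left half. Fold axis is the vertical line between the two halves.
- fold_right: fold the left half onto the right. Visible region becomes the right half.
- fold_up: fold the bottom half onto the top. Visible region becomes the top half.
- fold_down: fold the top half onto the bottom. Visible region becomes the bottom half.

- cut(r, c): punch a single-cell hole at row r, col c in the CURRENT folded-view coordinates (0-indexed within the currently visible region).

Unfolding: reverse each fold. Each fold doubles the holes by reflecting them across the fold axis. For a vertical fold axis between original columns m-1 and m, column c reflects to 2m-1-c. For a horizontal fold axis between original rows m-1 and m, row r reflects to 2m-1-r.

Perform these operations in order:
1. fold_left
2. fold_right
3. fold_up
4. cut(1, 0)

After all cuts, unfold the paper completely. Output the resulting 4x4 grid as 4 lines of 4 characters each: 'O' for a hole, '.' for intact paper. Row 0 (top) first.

Op 1 fold_left: fold axis v@2; visible region now rows[0,4) x cols[0,2) = 4x2
Op 2 fold_right: fold axis v@1; visible region now rows[0,4) x cols[1,2) = 4x1
Op 3 fold_up: fold axis h@2; visible region now rows[0,2) x cols[1,2) = 2x1
Op 4 cut(1, 0): punch at orig (1,1); cuts so far [(1, 1)]; region rows[0,2) x cols[1,2) = 2x1
Unfold 1 (reflect across h@2): 2 holes -> [(1, 1), (2, 1)]
Unfold 2 (reflect across v@1): 4 holes -> [(1, 0), (1, 1), (2, 0), (2, 1)]
Unfold 3 (reflect across v@2): 8 holes -> [(1, 0), (1, 1), (1, 2), (1, 3), (2, 0), (2, 1), (2, 2), (2, 3)]

Answer: ....
OOOO
OOOO
....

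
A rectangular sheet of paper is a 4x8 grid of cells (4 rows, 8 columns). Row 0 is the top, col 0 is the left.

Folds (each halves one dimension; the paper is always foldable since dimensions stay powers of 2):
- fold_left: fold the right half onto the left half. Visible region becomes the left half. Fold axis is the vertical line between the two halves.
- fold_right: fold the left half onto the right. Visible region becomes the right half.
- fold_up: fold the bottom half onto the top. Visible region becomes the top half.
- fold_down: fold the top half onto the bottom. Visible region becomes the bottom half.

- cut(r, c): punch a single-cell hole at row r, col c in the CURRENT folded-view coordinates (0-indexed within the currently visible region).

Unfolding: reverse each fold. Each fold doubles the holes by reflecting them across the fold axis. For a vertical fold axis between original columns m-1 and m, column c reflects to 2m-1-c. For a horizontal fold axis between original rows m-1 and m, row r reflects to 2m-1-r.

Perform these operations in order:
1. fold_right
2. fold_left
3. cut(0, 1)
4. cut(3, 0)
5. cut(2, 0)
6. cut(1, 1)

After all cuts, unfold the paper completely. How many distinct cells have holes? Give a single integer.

Op 1 fold_right: fold axis v@4; visible region now rows[0,4) x cols[4,8) = 4x4
Op 2 fold_left: fold axis v@6; visible region now rows[0,4) x cols[4,6) = 4x2
Op 3 cut(0, 1): punch at orig (0,5); cuts so far [(0, 5)]; region rows[0,4) x cols[4,6) = 4x2
Op 4 cut(3, 0): punch at orig (3,4); cuts so far [(0, 5), (3, 4)]; region rows[0,4) x cols[4,6) = 4x2
Op 5 cut(2, 0): punch at orig (2,4); cuts so far [(0, 5), (2, 4), (3, 4)]; region rows[0,4) x cols[4,6) = 4x2
Op 6 cut(1, 1): punch at orig (1,5); cuts so far [(0, 5), (1, 5), (2, 4), (3, 4)]; region rows[0,4) x cols[4,6) = 4x2
Unfold 1 (reflect across v@6): 8 holes -> [(0, 5), (0, 6), (1, 5), (1, 6), (2, 4), (2, 7), (3, 4), (3, 7)]
Unfold 2 (reflect across v@4): 16 holes -> [(0, 1), (0, 2), (0, 5), (0, 6), (1, 1), (1, 2), (1, 5), (1, 6), (2, 0), (2, 3), (2, 4), (2, 7), (3, 0), (3, 3), (3, 4), (3, 7)]

Answer: 16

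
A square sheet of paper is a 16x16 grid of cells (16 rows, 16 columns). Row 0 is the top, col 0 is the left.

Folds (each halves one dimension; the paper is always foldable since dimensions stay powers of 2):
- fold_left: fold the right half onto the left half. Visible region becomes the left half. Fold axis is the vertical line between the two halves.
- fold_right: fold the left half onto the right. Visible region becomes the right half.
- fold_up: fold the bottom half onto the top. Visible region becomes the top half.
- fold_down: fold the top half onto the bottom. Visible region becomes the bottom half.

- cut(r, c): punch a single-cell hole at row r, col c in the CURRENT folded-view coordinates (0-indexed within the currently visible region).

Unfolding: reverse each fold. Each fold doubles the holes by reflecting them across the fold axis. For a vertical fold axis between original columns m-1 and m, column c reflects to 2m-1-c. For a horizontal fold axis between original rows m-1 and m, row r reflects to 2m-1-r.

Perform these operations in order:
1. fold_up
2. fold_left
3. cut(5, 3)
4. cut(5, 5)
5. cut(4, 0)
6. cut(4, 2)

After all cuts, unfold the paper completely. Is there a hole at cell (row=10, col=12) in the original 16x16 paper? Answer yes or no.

Op 1 fold_up: fold axis h@8; visible region now rows[0,8) x cols[0,16) = 8x16
Op 2 fold_left: fold axis v@8; visible region now rows[0,8) x cols[0,8) = 8x8
Op 3 cut(5, 3): punch at orig (5,3); cuts so far [(5, 3)]; region rows[0,8) x cols[0,8) = 8x8
Op 4 cut(5, 5): punch at orig (5,5); cuts so far [(5, 3), (5, 5)]; region rows[0,8) x cols[0,8) = 8x8
Op 5 cut(4, 0): punch at orig (4,0); cuts so far [(4, 0), (5, 3), (5, 5)]; region rows[0,8) x cols[0,8) = 8x8
Op 6 cut(4, 2): punch at orig (4,2); cuts so far [(4, 0), (4, 2), (5, 3), (5, 5)]; region rows[0,8) x cols[0,8) = 8x8
Unfold 1 (reflect across v@8): 8 holes -> [(4, 0), (4, 2), (4, 13), (4, 15), (5, 3), (5, 5), (5, 10), (5, 12)]
Unfold 2 (reflect across h@8): 16 holes -> [(4, 0), (4, 2), (4, 13), (4, 15), (5, 3), (5, 5), (5, 10), (5, 12), (10, 3), (10, 5), (10, 10), (10, 12), (11, 0), (11, 2), (11, 13), (11, 15)]
Holes: [(4, 0), (4, 2), (4, 13), (4, 15), (5, 3), (5, 5), (5, 10), (5, 12), (10, 3), (10, 5), (10, 10), (10, 12), (11, 0), (11, 2), (11, 13), (11, 15)]

Answer: yes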